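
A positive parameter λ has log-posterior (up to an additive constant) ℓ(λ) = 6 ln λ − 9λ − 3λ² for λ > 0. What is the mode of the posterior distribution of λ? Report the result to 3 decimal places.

λ̂_MAP = 0.500

ℓ'(λ) = 6/λ − 9 − 6λ. Setting this to zero and multiplying by λ: 6λ² + 9λ − 6 = 0.
λ = (−9 + √(9² + 4·6·6)) / (2·6) = (−9 + √225) / 12 = (−9 + 15)/12 = 1/2.
ℓ''(λ) = −6/λ² − 6 < 0, confirming a maximum.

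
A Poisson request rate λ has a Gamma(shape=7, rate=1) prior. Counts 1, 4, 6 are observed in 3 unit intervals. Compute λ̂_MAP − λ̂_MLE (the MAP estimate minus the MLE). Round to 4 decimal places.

MAP − MLE = 0.5833

Σxᵢ = 11. Posterior is Gamma(18, 4); MAP = (18−1)/4 = 17/4 ≈ 4.25000.
MLE = x̄ = 11/3 ≈ 3.66667.
Difference = 17/4 − 11/3 = 7/12 ≈ 0.5833.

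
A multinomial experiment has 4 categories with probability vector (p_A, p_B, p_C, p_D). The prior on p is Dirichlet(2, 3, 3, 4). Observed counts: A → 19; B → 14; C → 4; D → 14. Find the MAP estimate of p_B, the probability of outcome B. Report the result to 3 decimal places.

The posterior is Dirichlet(αᵢ + nᵢ) = Dirichlet(21, 17, 7, 18).
For a Dirichlet(a₁,…,a_K) with all aᵢ > 1, the mode has j-th component (aⱼ − 1)/(Σaᵢ − K).
Here Σaᵢ = 63 and K = 4, so p_B = (17 − 1)/(63 − 4) = 16/59 ≈ 0.271.

MAP estimate of p_B = 0.271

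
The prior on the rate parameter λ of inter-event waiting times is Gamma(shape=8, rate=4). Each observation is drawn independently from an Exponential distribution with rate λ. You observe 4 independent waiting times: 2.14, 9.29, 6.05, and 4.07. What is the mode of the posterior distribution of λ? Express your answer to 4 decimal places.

The Exponential(rate=λ) likelihood is ∝ λ^n e^(−λΣtᵢ). Here n = 4 and Σtᵢ = 2.14 + 9.29 + 6.05 + 4.07 = 21.55.
Posterior ∝ λ^7e^(−4λ) · λ^4e^(−21.55λ) = λ^11e^(−25.55λ), i.e. Gamma(12, 25.55).
Mode = (a−1)/b = 11/25.55 ≈ 0.4305.

λ̂_MAP = 0.4305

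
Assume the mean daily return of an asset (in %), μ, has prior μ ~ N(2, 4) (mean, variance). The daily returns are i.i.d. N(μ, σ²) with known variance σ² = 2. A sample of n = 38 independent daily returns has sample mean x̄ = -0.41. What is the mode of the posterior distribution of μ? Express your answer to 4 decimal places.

n = 38, x̄ = -0.41.
For a Normal prior and Normal likelihood with known variance, the posterior is Normal; its mode equals its mean, the precision-weighted average.
Prior precision 1/σ₀² = 1/4 = 0.25; data precision n/σ² = 38/2 = 19.
μ̂ = (0.25·2 + 19·(-0.41)) / (0.25 + 19) = (-7.29)/19.25 = -729/1925 ≈ -0.3787.

μ̂_MAP = -0.3787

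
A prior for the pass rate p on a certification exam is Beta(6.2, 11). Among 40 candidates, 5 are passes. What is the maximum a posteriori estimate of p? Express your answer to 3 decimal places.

Prior: Beta(6.2, 11).
Data: 5 successes in 40 trials. The binomial likelihood contributes p^5(1−p)^35, so the posterior is Beta(6.2+5, 11+35) = Beta(11.2, 46).
For Beta(a, b) with a, b > 1 the mode is (a−1)/(a+b−2) = 10.2/55.2 ≈ 0.185.

p̂_MAP = 0.185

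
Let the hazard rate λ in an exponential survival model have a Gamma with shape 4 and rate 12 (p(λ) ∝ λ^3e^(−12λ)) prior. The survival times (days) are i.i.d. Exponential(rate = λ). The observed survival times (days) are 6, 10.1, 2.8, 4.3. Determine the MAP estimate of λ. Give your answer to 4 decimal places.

The Exponential(rate=λ) likelihood is ∝ λ^n e^(−λΣtᵢ). Here n = 4 and Σtᵢ = 6 + 10.1 + 2.8 + 4.3 = 23.2.
Posterior ∝ λ^3e^(−12λ) · λ^4e^(−23.2λ) = λ^7e^(−35.2λ), i.e. Gamma(8, 35.2).
Mode = (a−1)/b = 7/35.2 ≈ 0.1989.

λ̂_MAP = 0.1989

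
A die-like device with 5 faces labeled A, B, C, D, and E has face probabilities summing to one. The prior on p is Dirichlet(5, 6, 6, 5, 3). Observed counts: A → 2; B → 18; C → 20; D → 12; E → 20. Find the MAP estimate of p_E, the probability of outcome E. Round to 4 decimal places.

The posterior is Dirichlet(αᵢ + nᵢ) = Dirichlet(7, 24, 26, 17, 23).
For a Dirichlet(a₁,…,a_K) with all aᵢ > 1, the mode has j-th component (aⱼ − 1)/(Σaᵢ − K).
Here Σaᵢ = 97 and K = 5, so p_E = (23 − 1)/(97 − 5) = 22/92 ≈ 0.2391.

MAP estimate of p_E = 0.2391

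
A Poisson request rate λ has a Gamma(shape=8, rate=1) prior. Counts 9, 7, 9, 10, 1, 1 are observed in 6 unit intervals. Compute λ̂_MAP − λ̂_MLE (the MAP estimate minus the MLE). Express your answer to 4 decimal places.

Σxᵢ = 37. Posterior is Gamma(45, 7); MAP = (45−1)/7 = 44/7 ≈ 6.28571.
MLE = x̄ = 37/6 ≈ 6.16667.
Difference = 44/7 − 37/6 = 5/42 ≈ 0.1190.

MAP − MLE = 0.1190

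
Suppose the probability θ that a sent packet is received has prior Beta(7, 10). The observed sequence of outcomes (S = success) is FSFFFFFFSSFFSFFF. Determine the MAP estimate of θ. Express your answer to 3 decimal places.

θ̂_MAP = 0.323

Prior: Beta(7, 10).
Data: 4 successes in 16 trials (from the sequence). The binomial likelihood contributes θ^4(1−θ)^12, so the posterior is Beta(7+4, 10+12) = Beta(11, 22).
For Beta(a, b) with a, b > 1 the mode is (a−1)/(a+b−2) = 10/31 ≈ 0.323.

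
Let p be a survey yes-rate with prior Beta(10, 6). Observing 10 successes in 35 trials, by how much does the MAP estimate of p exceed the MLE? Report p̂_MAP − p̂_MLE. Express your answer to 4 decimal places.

MAP − MLE = 0.1020

Posterior is Beta(20, 31); MAP = (20−1)/(51−2) = 19/49 ≈ 0.38776.
MLE ignores the prior: p̂_MLE = k/n = 10/35 ≈ 0.28571.
Difference = 19/49 − 10/35 = 5/49 ≈ 0.1020.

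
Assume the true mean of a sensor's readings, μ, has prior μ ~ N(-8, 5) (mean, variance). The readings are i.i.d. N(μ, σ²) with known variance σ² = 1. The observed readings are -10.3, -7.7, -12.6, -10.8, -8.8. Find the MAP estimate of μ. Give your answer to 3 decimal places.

n = 5; x̄ = ((-10.3) + (-7.7) + (-12.6) + (-10.8) + (-8.8))/5 = -50.2/5 = -10.04.
For a Normal prior and Normal likelihood with known variance, the posterior is Normal; its mode equals its mean, the precision-weighted average.
Prior precision 1/σ₀² = 1/5 = 0.2; data precision n/σ² = 5/1 = 5.
μ̂ = (0.2·(-8) + 5·(-10.04)) / (0.2 + 5) = (-51.8)/5.2 = -259/26 ≈ -9.962.

μ̂_MAP = -9.962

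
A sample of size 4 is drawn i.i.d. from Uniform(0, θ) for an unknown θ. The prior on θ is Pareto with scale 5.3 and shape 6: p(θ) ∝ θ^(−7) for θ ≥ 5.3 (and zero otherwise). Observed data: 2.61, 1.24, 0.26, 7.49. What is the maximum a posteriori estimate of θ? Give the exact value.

The Uniform(0, θ) likelihood is θ^(−n) for θ ≥ max(xᵢ), zero otherwise. Here max(xᵢ) = 7.49.
Posterior ∝ θ^(−7) · θ^(−4) = θ^(−11) on θ ≥ max(5.3, 7.49) = 7.49.
This density is strictly decreasing in θ, so the posterior mode lies at the lower boundary of the support.

θ̂_MAP = 7.49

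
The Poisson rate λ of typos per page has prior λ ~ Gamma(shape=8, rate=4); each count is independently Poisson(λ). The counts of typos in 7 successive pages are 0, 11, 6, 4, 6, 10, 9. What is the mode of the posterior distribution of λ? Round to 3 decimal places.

λ̂_MAP = 4.818

Σxᵢ = 0+11+6+4+6+10+9 = 46, with n = 7.
Posterior ∝ λ^7e^(−4λ) · λ^46e^(−7λ) = λ^53e^(−11λ), i.e. Gamma(shape=54, rate=11).
The mode of a Gamma(a, b) with a ≥ 1 (shape–rate) is (a−1)/b = 53/11 ≈ 4.818.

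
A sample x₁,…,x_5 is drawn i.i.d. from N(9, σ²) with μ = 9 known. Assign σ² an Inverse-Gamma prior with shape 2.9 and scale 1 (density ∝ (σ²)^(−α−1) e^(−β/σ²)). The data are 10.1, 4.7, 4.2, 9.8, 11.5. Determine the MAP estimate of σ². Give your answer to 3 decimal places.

σ̂²_MAP = 4.034

Sum of squared deviations about the known mean: SS = (10.1−9)² + (4.7−9)² + (4.2−9)² + (9.8−9)² + (11.5−9)² = 49.63.
The Normal likelihood contributes (σ²)^(−n/2) exp(−SS/(2σ²)), so the posterior is Inverse-Gamma(α + n/2, β + SS/2) = Inverse-Gamma(5.4, 25.815).
The mode of Inverse-Gamma(a, b) is b/(a+1) = 25.815/6.4 ≈ 4.034.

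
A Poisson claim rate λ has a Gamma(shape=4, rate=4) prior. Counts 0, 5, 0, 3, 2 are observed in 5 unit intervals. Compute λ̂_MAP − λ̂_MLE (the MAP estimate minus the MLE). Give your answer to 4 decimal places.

MAP − MLE = -0.5556

Σxᵢ = 10. Posterior is Gamma(14, 9); MAP = (14−1)/9 = 13/9 ≈ 1.44444.
MLE = x̄ = 10/5 ≈ 2.00000.
Difference = 13/9 − 10/5 = -5/9 ≈ -0.5556.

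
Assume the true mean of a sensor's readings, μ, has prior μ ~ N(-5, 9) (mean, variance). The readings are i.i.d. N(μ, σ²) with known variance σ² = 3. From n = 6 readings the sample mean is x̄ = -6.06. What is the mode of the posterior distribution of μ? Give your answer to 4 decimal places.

n = 6, x̄ = -6.06.
For a Normal prior and Normal likelihood with known variance, the posterior is Normal; its mode equals its mean, the precision-weighted average.
Prior precision 1/σ₀² = 1/9; data precision n/σ² = 6/3 = 2.
μ̂ = ((1/9)·(-5) + 2·(-6.06)) / (1/9 + 2) = (-2852/225)/(19/9) = -2852/475 ≈ -6.0042.

μ̂_MAP = -6.0042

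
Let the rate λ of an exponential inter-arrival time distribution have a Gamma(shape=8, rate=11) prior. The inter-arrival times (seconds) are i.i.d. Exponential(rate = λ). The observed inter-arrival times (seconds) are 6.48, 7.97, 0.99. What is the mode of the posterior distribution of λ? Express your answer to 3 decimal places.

The Exponential(rate=λ) likelihood is ∝ λ^n e^(−λΣtᵢ). Here n = 3 and Σtᵢ = 6.48 + 7.97 + 0.99 = 15.44.
Posterior ∝ λ^7e^(−11λ) · λ^3e^(−15.44λ) = λ^10e^(−26.44λ), i.e. Gamma(11, 26.44).
Mode = (a−1)/b = 10/26.44 ≈ 0.378.

λ̂_MAP = 0.378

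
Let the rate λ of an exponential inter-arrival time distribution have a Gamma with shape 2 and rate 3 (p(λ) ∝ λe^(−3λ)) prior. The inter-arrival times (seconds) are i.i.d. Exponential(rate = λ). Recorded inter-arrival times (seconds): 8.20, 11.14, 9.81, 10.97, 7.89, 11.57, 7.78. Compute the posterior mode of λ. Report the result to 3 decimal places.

The Exponential(rate=λ) likelihood is ∝ λ^n e^(−λΣtᵢ). Here n = 7 and Σtᵢ = 8.20 + 11.14 + 9.81 + 10.97 + 7.89 + 11.57 + 7.78 = 67.36.
Posterior ∝ λe^(−3λ) · λ^7e^(−67.36λ) = λ^8e^(−70.36λ), i.e. Gamma(9, 70.36).
Mode = (a−1)/b = 8/70.36 ≈ 0.114.

λ̂_MAP = 0.114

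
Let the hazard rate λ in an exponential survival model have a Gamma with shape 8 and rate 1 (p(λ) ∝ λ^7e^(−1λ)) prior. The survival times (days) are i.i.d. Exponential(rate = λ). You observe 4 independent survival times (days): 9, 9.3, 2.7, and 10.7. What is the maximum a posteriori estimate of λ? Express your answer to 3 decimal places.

λ̂_MAP = 0.336

The Exponential(rate=λ) likelihood is ∝ λ^n e^(−λΣtᵢ). Here n = 4 and Σtᵢ = 9 + 9.3 + 2.7 + 10.7 = 31.7.
Posterior ∝ λ^7e^(−1λ) · λ^4e^(−31.7λ) = λ^11e^(−32.7λ), i.e. Gamma(12, 32.7).
Mode = (a−1)/b = 11/32.7 ≈ 0.336.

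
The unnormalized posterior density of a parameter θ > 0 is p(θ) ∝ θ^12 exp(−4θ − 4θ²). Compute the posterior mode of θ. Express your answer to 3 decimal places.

θ̂_MAP = 1.000

ℓ'(θ) = 12/θ − 4 − 8θ. Setting this to zero and multiplying by θ: 8θ² + 4θ − 12 = 0.
θ = (−4 + √(4² + 4·8·12)) / (2·8) = (−4 + √400) / 16 = (−4 + 20)/16 = 1.
ℓ''(θ) = −12/θ² − 8 < 0, confirming a maximum.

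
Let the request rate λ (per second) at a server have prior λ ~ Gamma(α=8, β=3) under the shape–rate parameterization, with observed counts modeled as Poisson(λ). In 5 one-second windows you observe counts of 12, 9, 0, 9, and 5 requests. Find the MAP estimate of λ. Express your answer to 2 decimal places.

Σxᵢ = 12+9+0+9+5 = 35, with n = 5.
Posterior ∝ λ^7e^(−3λ) · λ^35e^(−5λ) = λ^42e^(−8λ), i.e. Gamma(shape=43, rate=8).
The mode of a Gamma(a, b) with a ≥ 1 (shape–rate) is (a−1)/b = 42/8 ≈ 5.25.

λ̂_MAP = 5.25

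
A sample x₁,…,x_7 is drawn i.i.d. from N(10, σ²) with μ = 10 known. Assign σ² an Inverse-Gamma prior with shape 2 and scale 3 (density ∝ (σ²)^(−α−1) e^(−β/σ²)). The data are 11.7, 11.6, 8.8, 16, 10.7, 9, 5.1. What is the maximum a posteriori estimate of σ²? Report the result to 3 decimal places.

σ̂²_MAP = 5.722

Sum of squared deviations about the known mean: SS = (11.7−10)² + (11.6−10)² + (8.8−10)² + (16−10)² + (10.7−10)² + (9−10)² + (5.1−10)² = 68.39.
The Normal likelihood contributes (σ²)^(−n/2) exp(−SS/(2σ²)), so the posterior is Inverse-Gamma(α + n/2, β + SS/2) = Inverse-Gamma(5.5, 37.195).
The mode of Inverse-Gamma(a, b) is b/(a+1) = 37.195/6.5 ≈ 5.722.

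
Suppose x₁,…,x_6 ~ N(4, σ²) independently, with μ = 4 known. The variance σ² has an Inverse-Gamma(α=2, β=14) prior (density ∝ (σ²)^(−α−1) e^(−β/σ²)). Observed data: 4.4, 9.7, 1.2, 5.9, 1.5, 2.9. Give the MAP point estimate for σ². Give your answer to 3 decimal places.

Sum of squared deviations about the known mean: SS = (4.4−4)² + (9.7−4)² + (1.2−4)² + (5.9−4)² + (1.5−4)² + (2.9−4)² = 51.56.
The Normal likelihood contributes (σ²)^(−n/2) exp(−SS/(2σ²)), so the posterior is Inverse-Gamma(α + n/2, β + SS/2) = Inverse-Gamma(5, 39.78).
The mode of Inverse-Gamma(a, b) is b/(a+1) = 39.78/6 ≈ 6.630.

σ̂²_MAP = 6.630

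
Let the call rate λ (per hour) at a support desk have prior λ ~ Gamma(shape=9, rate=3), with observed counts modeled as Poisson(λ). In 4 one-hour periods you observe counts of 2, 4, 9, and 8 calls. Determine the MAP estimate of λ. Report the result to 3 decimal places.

λ̂_MAP = 4.429

Σxᵢ = 2+4+9+8 = 23, with n = 4.
Posterior ∝ λ^8e^(−3λ) · λ^23e^(−4λ) = λ^31e^(−7λ), i.e. Gamma(shape=32, rate=7).
The mode of a Gamma(a, b) with a ≥ 1 (shape–rate) is (a−1)/b = 31/7 ≈ 4.429.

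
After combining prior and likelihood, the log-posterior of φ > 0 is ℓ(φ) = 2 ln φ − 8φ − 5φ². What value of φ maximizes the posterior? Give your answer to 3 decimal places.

ℓ'(φ) = 2/φ − 8 − 10φ. Setting this to zero and multiplying by φ: 10φ² + 8φ − 2 = 0.
φ = (−8 + √(8² + 4·10·2)) / (2·10) = (−8 + √144) / 20 = (−8 + 12)/20 = 1/5.
ℓ''(φ) = −2/φ² − 10 < 0, confirming a maximum.

φ̂_MAP = 0.200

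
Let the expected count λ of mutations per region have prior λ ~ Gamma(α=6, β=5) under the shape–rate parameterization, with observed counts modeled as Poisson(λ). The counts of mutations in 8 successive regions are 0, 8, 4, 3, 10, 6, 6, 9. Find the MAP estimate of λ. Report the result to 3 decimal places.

λ̂_MAP = 3.923

Σxᵢ = 0+8+4+3+10+6+6+9 = 46, with n = 8.
Posterior ∝ λ^5e^(−5λ) · λ^46e^(−8λ) = λ^51e^(−13λ), i.e. Gamma(shape=52, rate=13).
The mode of a Gamma(a, b) with a ≥ 1 (shape–rate) is (a−1)/b = 51/13 ≈ 3.923.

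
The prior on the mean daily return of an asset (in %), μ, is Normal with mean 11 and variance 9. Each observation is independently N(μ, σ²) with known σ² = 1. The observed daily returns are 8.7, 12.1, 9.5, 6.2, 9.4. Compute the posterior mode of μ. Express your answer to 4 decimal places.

n = 5; x̄ = (8.7 + 12.1 + 9.5 + 6.2 + 9.4)/5 = 45.9/5 = 9.18.
For a Normal prior and Normal likelihood with known variance, the posterior is Normal; its mode equals its mean, the precision-weighted average.
Prior precision 1/σ₀² = 1/9; data precision n/σ² = 5/1 = 5.
μ̂ = ((1/9)·11 + 5·9.18) / (1/9 + 5) = (4241/90)/(46/9) = 4241/460 ≈ 9.2196.

μ̂_MAP = 9.2196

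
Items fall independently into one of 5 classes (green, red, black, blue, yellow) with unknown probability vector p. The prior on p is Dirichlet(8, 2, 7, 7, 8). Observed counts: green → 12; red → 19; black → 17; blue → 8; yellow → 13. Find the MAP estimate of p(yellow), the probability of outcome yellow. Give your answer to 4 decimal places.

The posterior is Dirichlet(αᵢ + nᵢ) = Dirichlet(20, 21, 24, 15, 21).
For a Dirichlet(a₁,…,a_K) with all aᵢ > 1, the mode has j-th component (aⱼ − 1)/(Σaᵢ − K).
Here Σaᵢ = 101 and K = 5, so p(yellow) = (21 − 1)/(101 − 5) = 20/96 ≈ 0.2083.

MAP estimate of p(yellow) = 0.2083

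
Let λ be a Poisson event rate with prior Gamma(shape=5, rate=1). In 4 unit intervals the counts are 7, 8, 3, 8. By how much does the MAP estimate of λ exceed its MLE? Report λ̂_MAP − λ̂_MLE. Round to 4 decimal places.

Σxᵢ = 26. Posterior is Gamma(31, 5); MAP = (31−1)/5 = 30/5 ≈ 6.00000.
MLE = x̄ = 26/4 ≈ 6.50000.
Difference = 30/5 − 26/4 = -1/2 ≈ -0.5000.

MAP − MLE = -0.5000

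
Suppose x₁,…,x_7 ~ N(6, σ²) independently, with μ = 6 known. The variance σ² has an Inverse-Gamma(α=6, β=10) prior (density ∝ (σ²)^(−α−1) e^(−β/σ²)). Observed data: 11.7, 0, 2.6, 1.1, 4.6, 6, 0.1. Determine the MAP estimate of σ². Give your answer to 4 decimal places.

Sum of squared deviations about the known mean: SS = (11.7−6)² + (0−6)² + (2.6−6)² + (1.1−6)² + (4.6−6)² + (6−6)² + (0.1−6)² = 140.83.
The Normal likelihood contributes (σ²)^(−n/2) exp(−SS/(2σ²)), so the posterior is Inverse-Gamma(α + n/2, β + SS/2) = Inverse-Gamma(9.5, 80.415).
The mode of Inverse-Gamma(a, b) is b/(a+1) = 80.415/10.5 ≈ 7.6586.

σ̂²_MAP = 7.6586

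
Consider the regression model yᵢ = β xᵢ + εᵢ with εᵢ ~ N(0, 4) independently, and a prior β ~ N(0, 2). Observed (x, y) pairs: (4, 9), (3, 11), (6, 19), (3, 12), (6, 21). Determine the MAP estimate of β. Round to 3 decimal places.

log p(β | y) = −Σ(yᵢ − βxᵢ)²/(2·4) − β²/(2·2) + const.
Setting the derivative to zero: Σxᵢ(yᵢ − βxᵢ)/4 − β/2 = 0, so β = Σxᵢyᵢ / (Σxᵢ² + σ²/τ²).
Σxᵢyᵢ = 4·9 + 3·11 + 6·19 + 3·12 + 6·21 = 345; Σxᵢ² = 106; σ²/τ² = 2.
β̂_MAP = 345 / (106 + 2) = 345/108 ≈ 3.194.

β̂_MAP = 3.194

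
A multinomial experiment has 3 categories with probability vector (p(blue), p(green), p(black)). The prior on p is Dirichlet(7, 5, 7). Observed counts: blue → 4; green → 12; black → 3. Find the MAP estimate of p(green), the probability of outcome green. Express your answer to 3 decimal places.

The posterior is Dirichlet(αᵢ + nᵢ) = Dirichlet(11, 17, 10).
For a Dirichlet(a₁,…,a_K) with all aᵢ > 1, the mode has j-th component (aⱼ − 1)/(Σaᵢ − K).
Here Σaᵢ = 38 and K = 3, so p(green) = (17 − 1)/(38 − 3) = 16/35 ≈ 0.457.

MAP estimate of p(green) = 0.457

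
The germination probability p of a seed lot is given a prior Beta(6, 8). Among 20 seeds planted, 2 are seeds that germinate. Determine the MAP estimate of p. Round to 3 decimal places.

Prior: Beta(6, 8).
Data: 2 successes in 20 trials. The binomial likelihood contributes p^2(1−p)^18, so the posterior is Beta(6+2, 8+18) = Beta(8, 26).
For Beta(a, b) with a, b > 1 the mode is (a−1)/(a+b−2) = 7/32 ≈ 0.219.

p̂_MAP = 0.219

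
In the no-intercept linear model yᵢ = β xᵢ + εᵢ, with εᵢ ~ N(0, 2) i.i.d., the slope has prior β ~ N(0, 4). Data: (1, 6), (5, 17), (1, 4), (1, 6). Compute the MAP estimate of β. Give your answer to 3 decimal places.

β̂_MAP = 3.544

log p(β | y) = −Σ(yᵢ − βxᵢ)²/(2·2) − β²/(2·4) + const.
Setting the derivative to zero: Σxᵢ(yᵢ − βxᵢ)/2 − β/4 = 0, so β = Σxᵢyᵢ / (Σxᵢ² + σ²/τ²).
Σxᵢyᵢ = 1·6 + 5·17 + 1·4 + 1·6 = 101; Σxᵢ² = 28; σ²/τ² = 0.5.
β̂_MAP = 101 / (28 + 0.5) = 101/28.5 ≈ 3.544.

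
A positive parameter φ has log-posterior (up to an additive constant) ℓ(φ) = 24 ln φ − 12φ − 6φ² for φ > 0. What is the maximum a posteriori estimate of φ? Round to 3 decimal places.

φ̂_MAP = 1.000

ℓ'(φ) = 24/φ − 12 − 12φ. Setting this to zero and multiplying by φ: 12φ² + 12φ − 24 = 0.
φ = (−12 + √(12² + 4·12·24)) / (2·12) = (−12 + √1296) / 24 = (−12 + 36)/24 = 1.
ℓ''(φ) = −24/φ² − 12 < 0, confirming a maximum.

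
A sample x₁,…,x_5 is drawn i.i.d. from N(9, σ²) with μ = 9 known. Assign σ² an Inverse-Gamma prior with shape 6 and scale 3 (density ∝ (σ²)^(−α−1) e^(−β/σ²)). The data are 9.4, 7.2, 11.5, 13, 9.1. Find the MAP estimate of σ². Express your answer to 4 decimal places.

σ̂²_MAP = 1.6663

Sum of squared deviations about the known mean: SS = (9.4−9)² + (7.2−9)² + (11.5−9)² + (13−9)² + (9.1−9)² = 25.66.
The Normal likelihood contributes (σ²)^(−n/2) exp(−SS/(2σ²)), so the posterior is Inverse-Gamma(α + n/2, β + SS/2) = Inverse-Gamma(8.5, 15.83).
The mode of Inverse-Gamma(a, b) is b/(a+1) = 15.83/9.5 ≈ 1.6663.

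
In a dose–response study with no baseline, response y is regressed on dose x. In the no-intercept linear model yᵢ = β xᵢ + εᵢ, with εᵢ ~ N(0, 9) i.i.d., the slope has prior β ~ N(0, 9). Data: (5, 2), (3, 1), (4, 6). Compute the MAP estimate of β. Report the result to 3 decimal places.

log p(β | y) = −Σ(yᵢ − βxᵢ)²/(2·9) − β²/(2·9) + const.
Setting the derivative to zero: Σxᵢ(yᵢ − βxᵢ)/9 − β/9 = 0, so β = Σxᵢyᵢ / (Σxᵢ² + σ²/τ²).
Σxᵢyᵢ = 5·2 + 3·1 + 4·6 = 37; Σxᵢ² = 50; σ²/τ² = 1.
β̂_MAP = 37 / (50 + 1) = 37/51 ≈ 0.725.

β̂_MAP = 0.725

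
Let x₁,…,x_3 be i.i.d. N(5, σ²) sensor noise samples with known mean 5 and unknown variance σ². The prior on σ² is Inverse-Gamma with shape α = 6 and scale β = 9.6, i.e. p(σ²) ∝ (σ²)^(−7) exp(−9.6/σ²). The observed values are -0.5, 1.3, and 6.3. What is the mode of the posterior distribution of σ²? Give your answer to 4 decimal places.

σ̂²_MAP = 3.8135

Sum of squared deviations about the known mean: SS = (-0.5−5)² + (1.3−5)² + (6.3−5)² = 45.63.
The Normal likelihood contributes (σ²)^(−n/2) exp(−SS/(2σ²)), so the posterior is Inverse-Gamma(α + n/2, β + SS/2) = Inverse-Gamma(7.5, 32.415).
The mode of Inverse-Gamma(a, b) is b/(a+1) = 32.415/8.5 ≈ 3.8135.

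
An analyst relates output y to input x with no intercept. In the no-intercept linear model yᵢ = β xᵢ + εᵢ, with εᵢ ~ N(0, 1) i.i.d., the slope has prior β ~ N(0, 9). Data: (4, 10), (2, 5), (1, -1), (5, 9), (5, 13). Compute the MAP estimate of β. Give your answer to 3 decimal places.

β̂_MAP = 2.236

log p(β | y) = −Σ(yᵢ − βxᵢ)²/(2·1) − β²/(2·9) + const.
Setting the derivative to zero: Σxᵢ(yᵢ − βxᵢ)/1 − β/9 = 0, so β = Σxᵢyᵢ / (Σxᵢ² + σ²/τ²).
Σxᵢyᵢ = 4·10 + 2·5 + 1·(-1) + 5·9 + 5·13 = 159; Σxᵢ² = 71; σ²/τ² = 1/9.
β̂_MAP = 159 / (71 + 1/9) = 159/(640/9) = 1431/640 ≈ 2.236.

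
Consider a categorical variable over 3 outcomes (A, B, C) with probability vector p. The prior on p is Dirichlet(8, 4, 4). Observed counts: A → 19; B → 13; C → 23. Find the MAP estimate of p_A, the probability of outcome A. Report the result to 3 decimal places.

The posterior is Dirichlet(αᵢ + nᵢ) = Dirichlet(27, 17, 27).
For a Dirichlet(a₁,…,a_K) with all aᵢ > 1, the mode has j-th component (aⱼ − 1)/(Σaᵢ − K).
Here Σaᵢ = 71 and K = 3, so p_A = (27 − 1)/(71 − 3) = 26/68 ≈ 0.382.

MAP estimate of p_A = 0.382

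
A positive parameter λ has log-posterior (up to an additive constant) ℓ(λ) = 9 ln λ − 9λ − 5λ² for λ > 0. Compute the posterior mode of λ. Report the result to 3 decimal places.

ℓ'(λ) = 9/λ − 9 − 10λ. Setting this to zero and multiplying by λ: 10λ² + 9λ − 9 = 0.
λ = (−9 + √(9² + 4·10·9)) / (2·10) = (−9 + √441) / 20 = (−9 + 21)/20 = 3/5.
ℓ''(λ) = −9/λ² − 10 < 0, confirming a maximum.

λ̂_MAP = 0.600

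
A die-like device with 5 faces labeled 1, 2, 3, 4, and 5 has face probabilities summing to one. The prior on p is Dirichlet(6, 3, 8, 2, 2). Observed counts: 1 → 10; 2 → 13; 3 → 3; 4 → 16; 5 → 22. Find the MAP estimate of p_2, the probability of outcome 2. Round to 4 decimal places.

MAP estimate: 0.1875

The posterior is Dirichlet(αᵢ + nᵢ) = Dirichlet(16, 16, 11, 18, 24).
For a Dirichlet(a₁,…,a_K) with all aᵢ > 1, the mode has j-th component (aⱼ − 1)/(Σaᵢ − K).
Here Σaᵢ = 85 and K = 5, so p_2 = (16 − 1)/(85 − 5) = 15/80 ≈ 0.1875.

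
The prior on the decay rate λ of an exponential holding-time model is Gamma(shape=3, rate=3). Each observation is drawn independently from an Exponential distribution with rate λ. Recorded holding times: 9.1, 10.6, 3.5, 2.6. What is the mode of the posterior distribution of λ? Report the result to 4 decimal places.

The Exponential(rate=λ) likelihood is ∝ λ^n e^(−λΣtᵢ). Here n = 4 and Σtᵢ = 9.1 + 10.6 + 3.5 + 2.6 = 25.8.
Posterior ∝ λ^2e^(−3λ) · λ^4e^(−25.8λ) = λ^6e^(−28.8λ), i.e. Gamma(7, 28.8).
Mode = (a−1)/b = 6/28.8 ≈ 0.2083.

λ̂_MAP = 0.2083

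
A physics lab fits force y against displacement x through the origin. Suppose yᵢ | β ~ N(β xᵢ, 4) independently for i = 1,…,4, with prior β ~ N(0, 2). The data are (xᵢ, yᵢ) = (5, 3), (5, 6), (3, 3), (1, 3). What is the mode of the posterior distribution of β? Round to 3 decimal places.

log p(β | y) = −Σ(yᵢ − βxᵢ)²/(2·4) − β²/(2·2) + const.
Setting the derivative to zero: Σxᵢ(yᵢ − βxᵢ)/4 − β/2 = 0, so β = Σxᵢyᵢ / (Σxᵢ² + σ²/τ²).
Σxᵢyᵢ = 5·3 + 5·6 + 3·3 + 1·3 = 57; Σxᵢ² = 60; σ²/τ² = 2.
β̂_MAP = 57 / (60 + 2) = 57/62 ≈ 0.919.

β̂_MAP = 0.919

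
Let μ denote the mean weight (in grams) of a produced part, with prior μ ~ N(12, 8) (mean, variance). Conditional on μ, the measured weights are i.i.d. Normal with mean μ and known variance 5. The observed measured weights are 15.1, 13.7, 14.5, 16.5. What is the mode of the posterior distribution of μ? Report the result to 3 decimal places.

n = 4; x̄ = (15.1 + 13.7 + 14.5 + 16.5)/4 = 59.8/4 = 14.95.
For a Normal prior and Normal likelihood with known variance, the posterior is Normal; its mode equals its mean, the precision-weighted average.
Prior precision 1/σ₀² = 1/8 = 0.125; data precision n/σ² = 4/5 = 0.8.
μ̂ = (0.125·12 + 0.8·14.95) / (0.125 + 0.8) = 13.46/0.925 = 2692/185 ≈ 14.551.

μ̂_MAP = 14.551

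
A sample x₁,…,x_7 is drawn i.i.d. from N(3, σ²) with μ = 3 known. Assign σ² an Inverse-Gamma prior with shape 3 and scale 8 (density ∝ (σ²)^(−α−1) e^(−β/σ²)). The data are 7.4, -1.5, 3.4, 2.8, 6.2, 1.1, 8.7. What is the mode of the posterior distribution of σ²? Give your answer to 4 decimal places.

σ̂²_MAP = 6.8100

Sum of squared deviations about the known mean: SS = (7.4−3)² + (-1.5−3)² + (3.4−3)² + (2.8−3)² + (6.2−3)² + (1.1−3)² + (8.7−3)² = 86.15.
The Normal likelihood contributes (σ²)^(−n/2) exp(−SS/(2σ²)), so the posterior is Inverse-Gamma(α + n/2, β + SS/2) = Inverse-Gamma(6.5, 51.075).
The mode of Inverse-Gamma(a, b) is b/(a+1) = 51.075/7.5 ≈ 6.8100.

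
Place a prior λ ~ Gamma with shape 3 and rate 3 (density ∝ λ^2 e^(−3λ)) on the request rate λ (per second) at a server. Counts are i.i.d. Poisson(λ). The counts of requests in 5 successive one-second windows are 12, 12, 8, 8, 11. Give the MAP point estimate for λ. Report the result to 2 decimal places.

λ̂_MAP = 6.63

Σxᵢ = 12+12+8+8+11 = 51, with n = 5.
Posterior ∝ λ^2e^(−3λ) · λ^51e^(−5λ) = λ^53e^(−8λ), i.e. Gamma(shape=54, rate=8).
The mode of a Gamma(a, b) with a ≥ 1 (shape–rate) is (a−1)/b = 53/8 ≈ 6.63.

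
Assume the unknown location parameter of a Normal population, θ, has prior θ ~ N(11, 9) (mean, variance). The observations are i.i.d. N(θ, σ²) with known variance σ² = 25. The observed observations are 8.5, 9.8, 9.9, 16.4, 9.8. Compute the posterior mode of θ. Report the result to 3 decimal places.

n = 5; x̄ = (8.5 + 9.8 + 9.9 + 16.4 + 9.8)/5 = 54.4/5 = 10.88.
For a Normal prior and Normal likelihood with known variance, the posterior is Normal; its mode equals its mean, the precision-weighted average.
Prior precision 1/σ₀² = 1/9; data precision n/σ² = 5/25 = 0.2.
θ̂ = ((1/9)·11 + 0.2·10.88) / (1/9 + 0.2) = (3823/1125)/(14/45) = 3823/350 ≈ 10.923.

θ̂_MAP = 10.923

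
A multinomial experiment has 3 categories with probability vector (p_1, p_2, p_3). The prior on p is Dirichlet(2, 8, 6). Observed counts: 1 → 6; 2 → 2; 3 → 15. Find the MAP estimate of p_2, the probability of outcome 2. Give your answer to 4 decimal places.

The posterior is Dirichlet(αᵢ + nᵢ) = Dirichlet(8, 10, 21).
For a Dirichlet(a₁,…,a_K) with all aᵢ > 1, the mode has j-th component (aⱼ − 1)/(Σaᵢ − K).
Here Σaᵢ = 39 and K = 3, so p_2 = (10 − 1)/(39 − 3) = 9/36 ≈ 0.2500.

MAP estimate: 0.2500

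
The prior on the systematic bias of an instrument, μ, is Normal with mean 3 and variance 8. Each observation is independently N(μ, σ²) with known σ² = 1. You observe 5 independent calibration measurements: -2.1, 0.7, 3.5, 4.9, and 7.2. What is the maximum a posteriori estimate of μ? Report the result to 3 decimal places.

n = 5; x̄ = ((-2.1) + 0.7 + 3.5 + 4.9 + 7.2)/5 = 14.2/5 = 2.84.
For a Normal prior and Normal likelihood with known variance, the posterior is Normal; its mode equals its mean, the precision-weighted average.
Prior precision 1/σ₀² = 1/8 = 0.125; data precision n/σ² = 5/1 = 5.
μ̂ = (0.125·3 + 5·2.84) / (0.125 + 5) = 14.575/5.125 = 583/205 ≈ 2.844.

μ̂_MAP = 2.844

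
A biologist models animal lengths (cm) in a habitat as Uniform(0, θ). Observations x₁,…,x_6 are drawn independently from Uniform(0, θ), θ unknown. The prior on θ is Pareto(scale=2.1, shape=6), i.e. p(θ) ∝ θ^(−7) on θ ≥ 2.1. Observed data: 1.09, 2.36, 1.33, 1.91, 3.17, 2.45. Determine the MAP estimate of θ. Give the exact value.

θ̂_MAP = 3.17

The Uniform(0, θ) likelihood is θ^(−n) for θ ≥ max(xᵢ), zero otherwise. Here max(xᵢ) = 3.17.
Posterior ∝ θ^(−7) · θ^(−6) = θ^(−13) on θ ≥ max(2.1, 3.17) = 3.17.
This density is strictly decreasing in θ, so the posterior mode lies at the lower boundary of the support.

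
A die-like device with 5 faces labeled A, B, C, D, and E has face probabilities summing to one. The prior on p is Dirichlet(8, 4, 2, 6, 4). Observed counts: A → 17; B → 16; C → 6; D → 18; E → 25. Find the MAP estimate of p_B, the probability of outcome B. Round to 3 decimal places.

The posterior is Dirichlet(αᵢ + nᵢ) = Dirichlet(25, 20, 8, 24, 29).
For a Dirichlet(a₁,…,a_K) with all aᵢ > 1, the mode has j-th component (aⱼ − 1)/(Σaᵢ − K).
Here Σaᵢ = 106 and K = 5, so p_B = (20 − 1)/(106 − 5) = 19/101 ≈ 0.188.

MAP estimate of p_B = 0.188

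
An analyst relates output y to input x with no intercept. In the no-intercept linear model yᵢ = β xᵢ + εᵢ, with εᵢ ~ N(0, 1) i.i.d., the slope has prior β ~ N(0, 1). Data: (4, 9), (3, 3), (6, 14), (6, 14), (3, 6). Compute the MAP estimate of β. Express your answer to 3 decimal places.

β̂_MAP = 2.159

log p(β | y) = −Σ(yᵢ − βxᵢ)²/(2·1) − β²/(2·1) + const.
Setting the derivative to zero: Σxᵢ(yᵢ − βxᵢ)/1 − β/1 = 0, so β = Σxᵢyᵢ / (Σxᵢ² + σ²/τ²).
Σxᵢyᵢ = 4·9 + 3·3 + 6·14 + 6·14 + 3·6 = 231; Σxᵢ² = 106; σ²/τ² = 1.
β̂_MAP = 231 / (106 + 1) = 231/107 ≈ 2.159.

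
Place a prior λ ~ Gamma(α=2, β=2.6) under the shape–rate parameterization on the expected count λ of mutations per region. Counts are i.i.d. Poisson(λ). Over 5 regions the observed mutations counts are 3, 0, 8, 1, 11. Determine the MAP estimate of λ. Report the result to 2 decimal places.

λ̂_MAP = 3.16

Σxᵢ = 3+0+8+1+11 = 23, with n = 5.
Posterior ∝ λe^(−2.6λ) · λ^23e^(−5λ) = λ^24e^(−7.6λ), i.e. Gamma(shape=25, rate=7.6).
The mode of a Gamma(a, b) with a ≥ 1 (shape–rate) is (a−1)/b = 24/7.6 ≈ 3.16.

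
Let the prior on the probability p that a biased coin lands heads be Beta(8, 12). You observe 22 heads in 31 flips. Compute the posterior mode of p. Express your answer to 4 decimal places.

Prior: Beta(8, 12).
Data: 22 successes in 31 trials. The binomial likelihood contributes p^22(1−p)^9, so the posterior is Beta(8+22, 12+9) = Beta(30, 21).
For Beta(a, b) with a, b > 1 the mode is (a−1)/(a+b−2) = 29/49 ≈ 0.5918.

p̂_MAP = 0.5918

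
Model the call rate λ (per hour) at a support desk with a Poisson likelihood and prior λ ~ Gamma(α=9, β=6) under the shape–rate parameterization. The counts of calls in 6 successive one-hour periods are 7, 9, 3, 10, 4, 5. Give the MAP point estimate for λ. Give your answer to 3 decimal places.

λ̂_MAP = 3.833

Σxᵢ = 7+9+3+10+4+5 = 38, with n = 6.
Posterior ∝ λ^8e^(−6λ) · λ^38e^(−6λ) = λ^46e^(−12λ), i.e. Gamma(shape=47, rate=12).
The mode of a Gamma(a, b) with a ≥ 1 (shape–rate) is (a−1)/b = 46/12 ≈ 3.833.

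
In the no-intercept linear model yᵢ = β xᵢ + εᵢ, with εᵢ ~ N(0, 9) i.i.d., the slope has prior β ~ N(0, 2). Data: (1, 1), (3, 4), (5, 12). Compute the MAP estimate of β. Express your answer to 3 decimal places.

β̂_MAP = 1.848

log p(β | y) = −Σ(yᵢ − βxᵢ)²/(2·9) − β²/(2·2) + const.
Setting the derivative to zero: Σxᵢ(yᵢ − βxᵢ)/9 − β/2 = 0, so β = Σxᵢyᵢ / (Σxᵢ² + σ²/τ²).
Σxᵢyᵢ = 1·1 + 3·4 + 5·12 = 73; Σxᵢ² = 35; σ²/τ² = 4.5.
β̂_MAP = 73 / (35 + 4.5) = 73/39.5 ≈ 1.848.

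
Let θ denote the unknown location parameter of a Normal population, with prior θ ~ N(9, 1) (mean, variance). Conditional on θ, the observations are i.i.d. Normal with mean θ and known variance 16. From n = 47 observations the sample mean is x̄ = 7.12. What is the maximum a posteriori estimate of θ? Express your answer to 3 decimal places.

θ̂_MAP = 7.597

n = 47, x̄ = 7.12.
For a Normal prior and Normal likelihood with known variance, the posterior is Normal; its mode equals its mean, the precision-weighted average.
Prior precision 1/σ₀² = 1/1 = 1; data precision n/σ² = 47/16 = 2.9375.
θ̂ = (1·9 + 2.9375·7.12) / (1 + 2.9375) = 29.915/3.9375 = 11966/1575 ≈ 7.597.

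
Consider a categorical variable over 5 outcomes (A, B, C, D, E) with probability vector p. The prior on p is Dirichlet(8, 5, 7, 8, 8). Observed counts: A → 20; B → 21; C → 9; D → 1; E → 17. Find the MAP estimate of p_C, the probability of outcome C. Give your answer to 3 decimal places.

The posterior is Dirichlet(αᵢ + nᵢ) = Dirichlet(28, 26, 16, 9, 25).
For a Dirichlet(a₁,…,a_K) with all aᵢ > 1, the mode has j-th component (aⱼ − 1)/(Σaᵢ − K).
Here Σaᵢ = 104 and K = 5, so p_C = (16 − 1)/(104 − 5) = 15/99 ≈ 0.152.

MAP estimate of p_C = 0.152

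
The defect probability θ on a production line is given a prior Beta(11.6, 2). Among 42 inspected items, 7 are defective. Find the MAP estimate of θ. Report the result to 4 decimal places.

θ̂_MAP = 0.3284

Prior: Beta(11.6, 2).
Data: 7 successes in 42 trials. The binomial likelihood contributes θ^7(1−θ)^35, so the posterior is Beta(11.6+7, 2+35) = Beta(18.6, 37).
For Beta(a, b) with a, b > 1 the mode is (a−1)/(a+b−2) = 17.6/53.6 ≈ 0.3284.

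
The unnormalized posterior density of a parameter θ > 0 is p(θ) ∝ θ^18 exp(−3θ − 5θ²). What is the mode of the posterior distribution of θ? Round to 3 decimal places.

ℓ'(θ) = 18/θ − 3 − 10θ. Setting this to zero and multiplying by θ: 10θ² + 3θ − 18 = 0.
θ = (−3 + √(3² + 4·10·18)) / (2·10) = (−3 + √729) / 20 = (−3 + 27)/20 = 6/5.
ℓ''(θ) = −18/θ² − 10 < 0, confirming a maximum.

θ̂_MAP = 1.200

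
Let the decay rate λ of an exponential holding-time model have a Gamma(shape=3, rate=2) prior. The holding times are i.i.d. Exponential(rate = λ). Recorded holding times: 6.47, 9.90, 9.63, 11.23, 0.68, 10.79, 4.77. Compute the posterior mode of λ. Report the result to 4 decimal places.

λ̂_MAP = 0.1622

The Exponential(rate=λ) likelihood is ∝ λ^n e^(−λΣtᵢ). Here n = 7 and Σtᵢ = 6.47 + 9.90 + 9.63 + 11.23 + 0.68 + 10.79 + 4.77 = 53.47.
Posterior ∝ λ^2e^(−2λ) · λ^7e^(−53.47λ) = λ^9e^(−55.47λ), i.e. Gamma(10, 55.47).
Mode = (a−1)/b = 9/55.47 ≈ 0.1622.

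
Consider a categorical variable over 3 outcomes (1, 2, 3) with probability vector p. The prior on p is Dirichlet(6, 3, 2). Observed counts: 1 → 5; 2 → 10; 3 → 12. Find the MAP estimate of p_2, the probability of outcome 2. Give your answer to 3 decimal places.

The posterior is Dirichlet(αᵢ + nᵢ) = Dirichlet(11, 13, 14).
For a Dirichlet(a₁,…,a_K) with all aᵢ > 1, the mode has j-th component (aⱼ − 1)/(Σaᵢ − K).
Here Σaᵢ = 38 and K = 3, so p_2 = (13 − 1)/(38 − 3) = 12/35 ≈ 0.343.

MAP estimate: 0.343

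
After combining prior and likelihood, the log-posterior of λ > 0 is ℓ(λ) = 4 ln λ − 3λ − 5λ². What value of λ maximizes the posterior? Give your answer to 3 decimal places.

ℓ'(λ) = 4/λ − 3 − 10λ. Setting this to zero and multiplying by λ: 10λ² + 3λ − 4 = 0.
λ = (−3 + √(3² + 4·10·4)) / (2·10) = (−3 + √169) / 20 = (−3 + 13)/20 = 1/2.
ℓ''(λ) = −4/λ² − 10 < 0, confirming a maximum.

λ̂_MAP = 0.500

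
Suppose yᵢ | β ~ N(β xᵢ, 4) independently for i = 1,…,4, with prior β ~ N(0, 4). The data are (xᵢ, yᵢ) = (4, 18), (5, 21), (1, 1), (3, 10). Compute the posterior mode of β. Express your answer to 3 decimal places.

β̂_MAP = 4.000

log p(β | y) = −Σ(yᵢ − βxᵢ)²/(2·4) − β²/(2·4) + const.
Setting the derivative to zero: Σxᵢ(yᵢ − βxᵢ)/4 − β/4 = 0, so β = Σxᵢyᵢ / (Σxᵢ² + σ²/τ²).
Σxᵢyᵢ = 4·18 + 5·21 + 1·1 + 3·10 = 208; Σxᵢ² = 51; σ²/τ² = 1.
β̂_MAP = 208 / (51 + 1) = 208/52 ≈ 4.000.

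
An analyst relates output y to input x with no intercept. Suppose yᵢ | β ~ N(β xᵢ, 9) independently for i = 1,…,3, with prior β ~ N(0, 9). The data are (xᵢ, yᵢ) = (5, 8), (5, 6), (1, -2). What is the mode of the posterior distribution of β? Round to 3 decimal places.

β̂_MAP = 1.308

log p(β | y) = −Σ(yᵢ − βxᵢ)²/(2·9) − β²/(2·9) + const.
Setting the derivative to zero: Σxᵢ(yᵢ − βxᵢ)/9 − β/9 = 0, so β = Σxᵢyᵢ / (Σxᵢ² + σ²/τ²).
Σxᵢyᵢ = 5·8 + 5·6 + 1·(-2) = 68; Σxᵢ² = 51; σ²/τ² = 1.
β̂_MAP = 68 / (51 + 1) = 68/52 ≈ 1.308.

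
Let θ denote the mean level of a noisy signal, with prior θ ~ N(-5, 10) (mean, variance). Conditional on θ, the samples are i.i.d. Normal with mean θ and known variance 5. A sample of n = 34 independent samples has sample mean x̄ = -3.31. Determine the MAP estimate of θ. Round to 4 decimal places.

n = 34, x̄ = -3.31.
For a Normal prior and Normal likelihood with known variance, the posterior is Normal; its mode equals its mean, the precision-weighted average.
Prior precision 1/σ₀² = 1/10 = 0.1; data precision n/σ² = 34/5 = 6.8.
θ̂ = (0.1·(-5) + 6.8·(-3.31)) / (0.1 + 6.8) = (-23.008)/6.9 = -5752/1725 ≈ -3.3345.

θ̂_MAP = -3.3345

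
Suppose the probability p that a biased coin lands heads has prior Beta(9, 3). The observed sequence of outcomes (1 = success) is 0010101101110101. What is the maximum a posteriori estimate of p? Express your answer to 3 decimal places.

p̂_MAP = 0.654

Prior: Beta(9, 3).
Data: 9 successes in 16 trials (from the sequence). The binomial likelihood contributes p^9(1−p)^7, so the posterior is Beta(9+9, 3+7) = Beta(18, 10).
For Beta(a, b) with a, b > 1 the mode is (a−1)/(a+b−2) = 17/26 ≈ 0.654.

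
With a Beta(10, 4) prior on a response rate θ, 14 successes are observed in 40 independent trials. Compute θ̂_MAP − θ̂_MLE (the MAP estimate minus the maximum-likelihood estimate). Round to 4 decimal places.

MAP − MLE = 0.0923

Posterior is Beta(24, 30); MAP = (24−1)/(54−2) = 23/52 ≈ 0.44231.
MLE ignores the prior: θ̂_MLE = k/n = 14/40 ≈ 0.35000.
Difference = 23/52 − 14/40 = 6/65 ≈ 0.0923.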